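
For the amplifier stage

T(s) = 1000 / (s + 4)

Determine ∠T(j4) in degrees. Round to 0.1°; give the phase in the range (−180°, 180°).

At s = jω = j4:
pole (s+4): 4 + j4 → |·| = √(4²+4²) = √32 ≈ 5.6569, ∠ = arctan(4/4) ≈ 45.00°
∠T = 0.00° − 45.00° = -45.00°

-45.0°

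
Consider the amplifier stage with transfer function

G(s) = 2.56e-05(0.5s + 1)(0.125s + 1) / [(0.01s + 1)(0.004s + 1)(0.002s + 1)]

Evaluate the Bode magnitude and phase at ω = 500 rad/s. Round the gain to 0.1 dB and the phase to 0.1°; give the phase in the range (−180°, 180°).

At ω = 500 rad/s:
zero (1 + j500·0.5) = 1 + j250 → |·| ≈ 250, ∠ ≈ 89.77°
zero (1 + j500·0.125) = 1 + j62.5 → |·| ≈ 62.508, ∠ ≈ 89.08°
pole (1 + j500·0.01) = 1 + j5 → |·| ≈ 5.099, ∠ ≈ 78.69°
pole (1 + j500·0.004) = 1 + j2 → |·| ≈ 2.2361, ∠ ≈ 63.43°
pole (1 + j500·0.002) = 1 + j1 → |·| ≈ 1.4142, ∠ ≈ 45.00°
|G| = 2.56e-05 · 250 · 62.508 / (5.099 · 2.2361 · 1.4142) ≈ 0.02481
Gain = 20 log₁₀(0.02481) ≈ -32.11 dB
∠G = (89.77° + 89.08°) − (78.69° + 63.43° + 45.00°) = -8.27°

-32.1 dB, -8.3°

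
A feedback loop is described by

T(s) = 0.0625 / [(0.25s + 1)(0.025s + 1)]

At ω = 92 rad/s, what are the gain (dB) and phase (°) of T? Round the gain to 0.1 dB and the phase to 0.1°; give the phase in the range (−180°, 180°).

At ω = 92 rad/s:
pole (1 + j92·0.25) = 1 + j23 → |·| ≈ 23.022, ∠ ≈ 87.51°
pole (1 + j92·0.025) = 1 + j2.3 → |·| ≈ 2.508, ∠ ≈ 66.50°
|T| = 0.0625 · 1 / (23.022 · 2.508) ≈ 0.0010825
Gain = 20 log₁₀(0.0010825) ≈ -59.31 dB
∠T = (0°) − (87.51° + 66.50°) = -154.01°

-59.3 dB, -154.0°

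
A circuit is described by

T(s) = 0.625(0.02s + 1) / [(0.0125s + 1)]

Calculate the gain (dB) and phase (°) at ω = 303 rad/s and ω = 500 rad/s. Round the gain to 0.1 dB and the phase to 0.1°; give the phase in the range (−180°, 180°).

At ω = 303 rad/s:
zero (1 + j303·0.02) = 1 + j6.06 → |·| ≈ 6.142, ∠ ≈ 80.63°
pole (1 + j303·0.0125) = 1 + j3.7875 → |·| ≈ 3.9173, ∠ ≈ 75.21°
|T| = 0.625 · 6.142 / (3.9173) ≈ 0.97995
Gain = 20 log₁₀(0.97995) ≈ -0.18 dB
∠T = (80.63°) − (75.21°) = 5.42°

At ω = 500 rad/s:
zero (1 + j500·0.02) = 1 + j10 → |·| ≈ 10.05, ∠ ≈ 84.29°
pole (1 + j500·0.0125) = 1 + j6.25 → |·| ≈ 6.3295, ∠ ≈ 80.91°
|T| = 0.625 · 10.05 / (6.3295) ≈ 0.99238
Gain = 20 log₁₀(0.99238) ≈ -0.07 dB
∠T = (84.29°) − (80.91°) = 3.38°

ω = 303: -0.2 dB, 5.4°; ω = 500: -0.1 dB, 3.4°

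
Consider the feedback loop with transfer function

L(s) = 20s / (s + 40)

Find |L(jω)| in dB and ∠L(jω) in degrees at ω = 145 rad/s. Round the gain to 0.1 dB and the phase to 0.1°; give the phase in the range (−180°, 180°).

25.7 dB, 15.4°

At s = jω = j145:
zero at origin: s = j145 → |·| = 145, ∠ = 90.00°
pole (s+40): 40 + j145 → |·| = √(40²+145²) = √22625 ≈ 150.42, ∠ = arctan(145/40) ≈ 74.58°
|L| = 20 · 145 / 150.42 ≈ 19.279
Gain = 20 log₁₀(19.279) ≈ 25.70 dB
∠L = 90.00° − 74.58° = 15.42°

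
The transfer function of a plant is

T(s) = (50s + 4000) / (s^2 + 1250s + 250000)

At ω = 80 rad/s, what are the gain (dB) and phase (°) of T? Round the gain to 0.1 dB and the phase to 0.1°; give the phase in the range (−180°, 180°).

-33.4 dB, 22.7°

Substitute s = j80:
Numerator: 50(j80) + 4000 = 4000 + j4000
Denominator: (j80)^2 + 1250(j80) + 250000 = 243600 + j100000
|N| = √(4000² + 4000²) ≈ 5656.9, ∠N ≈ 45.00°
|D| = √(243600² + 100000²) ≈ 2.6333e+05, ∠D ≈ 22.32°
|T| = 5656.9 / 2.6333e+05 ≈ 0.021482
Gain = 20 log₁₀(0.021482) ≈ -33.36 dB
∠T = 45.00° − 22.32° = 22.68°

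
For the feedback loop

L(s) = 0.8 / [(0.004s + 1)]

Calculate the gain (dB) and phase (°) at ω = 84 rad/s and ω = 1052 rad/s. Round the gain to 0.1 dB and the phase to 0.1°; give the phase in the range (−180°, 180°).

ω = 84: -2.4 dB, -18.6°; ω = 1052: -14.7 dB, -76.6°

At ω = 84 rad/s:
pole (1 + j84·0.004) = 1 + j0.336 → |·| ≈ 1.0549, ∠ ≈ 18.57°
|L| = 0.8 · 1 / (1.0549) ≈ 0.75837
Gain = 20 log₁₀(0.75837) ≈ -2.40 dB
∠L = (0°) − (18.57°) = -18.57°

At ω = 1052 rad/s:
pole (1 + j1052·0.004) = 1 + j4.208 → |·| ≈ 4.3252, ∠ ≈ 76.63°
|L| = 0.8 · 1 / (4.3252) ≈ 0.18496
Gain = 20 log₁₀(0.18496) ≈ -14.66 dB
∠L = (0°) − (76.63°) = -76.63°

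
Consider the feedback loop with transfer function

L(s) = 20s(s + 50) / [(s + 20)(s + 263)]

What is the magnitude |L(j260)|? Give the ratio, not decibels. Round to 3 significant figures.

At s = jω = j260:
zero (s+50): 50 + j260 → |·| = √(50²+260²) = √70100 ≈ 264.76, ∠ = arctan(260/50) ≈ 79.11°
zero at origin: s = j260 → |·| = 260, ∠ = 90.00°
pole (s+20): 20 + j260 → |·| = √(20²+260²) = √68000 ≈ 260.77, ∠ = arctan(260/20) ≈ 85.60°
pole (s+263): 263 + j260 → |·| = √(263²+260²) = √136769 ≈ 369.82, ∠ = arctan(260/263) ≈ 44.67°
|L| = 20 · 68838 / 96438 ≈ 14.276

14.3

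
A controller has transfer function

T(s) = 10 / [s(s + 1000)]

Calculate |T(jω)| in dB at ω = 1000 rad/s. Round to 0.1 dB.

At s = jω = j1000:
pole (s+1000): 1000 + j1000 → |·| = √(1000²+1000²) = √2000000 ≈ 1414.2, ∠ = arctan(1000/1000) ≈ 45.00°
pole at origin: |s| = 1000, ∠ = 90.00° (in denominator)
|T| = 10 / 1.4142e+06 ≈ 7.0711e-06
Gain = 20 log₁₀(7.0711e-06) ≈ -103.01 dB

-103.0 dB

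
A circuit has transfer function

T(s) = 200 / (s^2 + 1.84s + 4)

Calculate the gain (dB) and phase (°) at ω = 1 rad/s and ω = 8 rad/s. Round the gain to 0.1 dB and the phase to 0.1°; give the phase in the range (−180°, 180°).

ω = 1: 35.1 dB, -31.5°; ω = 8: 10.2 dB, -166.2°

At s = jω = j1:
quadratic: (j1)² + 1.84·j1 + 4 = 3 + j1.84 → |·| ≈ 3.5193, ∠ ≈ 31.52°
|T| = 200 / 3.5193 ≈ 56.829
Gain = 20 log₁₀(56.829) ≈ 35.09 dB
∠T = 0.00° − 31.52° = -31.52°

At s = jω = j8:
quadratic: (j8)² + 1.84·j8 + 4 = -60 + j14.72 → |·| ≈ 61.779, ∠ ≈ 166.22°
|T| = 200 / 61.779 ≈ 3.2373
Gain = 20 log₁₀(3.2373) ≈ 10.20 dB
∠T = 0.00° − 166.22° = -166.22°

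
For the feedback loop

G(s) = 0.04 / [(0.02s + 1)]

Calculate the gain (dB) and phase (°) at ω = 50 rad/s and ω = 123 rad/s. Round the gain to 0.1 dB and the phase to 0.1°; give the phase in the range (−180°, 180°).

ω = 50: -31.0 dB, -45.0°; ω = 123: -36.4 dB, -67.9°

At ω = 50 rad/s:
pole (1 + j50·0.02) = 1 + j1 → |·| ≈ 1.4142, ∠ ≈ 45.00°
|G| = 0.04 · 1 / (1.4142) ≈ 0.028285
Gain = 20 log₁₀(0.028285) ≈ -30.97 dB
∠G = (0°) − (45.00°) = -45.00°

At ω = 123 rad/s:
pole (1 + j123·0.02) = 1 + j2.46 → |·| ≈ 2.6555, ∠ ≈ 67.88°
|G| = 0.04 · 1 / (2.6555) ≈ 0.015063
Gain = 20 log₁₀(0.015063) ≈ -36.44 dB
∠G = (0°) − (67.88°) = -67.88°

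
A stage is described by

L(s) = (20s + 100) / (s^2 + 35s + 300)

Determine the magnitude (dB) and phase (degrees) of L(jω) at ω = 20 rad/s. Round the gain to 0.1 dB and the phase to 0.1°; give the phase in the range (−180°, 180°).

-4.7 dB, -22.2°

Substitute s = j20:
Numerator: 20(j20) + 100 = 100 + j400
Denominator: (j20)^2 + 35(j20) + 300 = -100 + j700
|N| = √(100² + 400²) ≈ 412.31, ∠N ≈ 75.96°
|D| = √(100² + 700²) ≈ 707.11, ∠D ≈ 98.13°
|L| = 412.31 / 707.11 ≈ 0.58309
Gain = 20 log₁₀(0.58309) ≈ -4.69 dB
∠L = 75.96° − 98.13° = -22.17°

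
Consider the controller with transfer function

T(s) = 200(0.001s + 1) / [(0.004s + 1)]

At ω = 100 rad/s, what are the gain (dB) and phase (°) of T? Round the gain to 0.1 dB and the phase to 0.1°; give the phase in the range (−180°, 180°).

45.4 dB, -16.1°

At ω = 100 rad/s:
zero (1 + j100·0.001) = 1 + j0.1 → |·| ≈ 1.005, ∠ ≈ 5.71°
pole (1 + j100·0.004) = 1 + j0.4 → |·| ≈ 1.077, ∠ ≈ 21.80°
|T| = 200 · 1.005 / (1.077) ≈ 186.63
Gain = 20 log₁₀(186.63) ≈ 45.42 dB
∠T = (5.71°) − (21.80°) = -16.09°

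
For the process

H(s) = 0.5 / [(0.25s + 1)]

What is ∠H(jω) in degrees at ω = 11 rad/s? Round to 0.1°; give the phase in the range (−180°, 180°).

-70.0°

At ω = 11 rad/s:
pole (1 + j11·0.25) = 1 + j2.75 → |·| ≈ 2.9262, ∠ ≈ 70.02°
∠H = (0°) − (70.02°) = -70.02°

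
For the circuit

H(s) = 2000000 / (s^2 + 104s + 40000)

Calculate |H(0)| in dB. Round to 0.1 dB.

H(0) = 2000000 / 40000 = 50
20 log₁₀(50) ≈ 33.98 dB

34.0 dB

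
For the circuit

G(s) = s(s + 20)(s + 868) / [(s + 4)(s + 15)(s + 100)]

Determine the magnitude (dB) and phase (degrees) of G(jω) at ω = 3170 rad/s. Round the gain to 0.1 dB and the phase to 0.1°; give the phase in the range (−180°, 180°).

0.3 dB, -13.5°

At s = jω = j3170:
zero (s+20): 20 + j3170 → |·| = √(20²+3170²) = √10049300 ≈ 3170.1, ∠ = arctan(3170/20) ≈ 89.64°
zero (s+868): 868 + j3170 → |·| = √(868²+3170²) = √10802324 ≈ 3286.7, ∠ = arctan(3170/868) ≈ 74.69°
zero at origin: s = j3170 → |·| = 3170, ∠ = 90.00°
pole (s+4): 4 + j3170 → |·| = √(4²+3170²) = √10048916 ≈ 3170, ∠ = arctan(3170/4) ≈ 89.93°
pole (s+15): 15 + j3170 → |·| = √(15²+3170²) = √10049125 ≈ 3170, ∠ = arctan(3170/15) ≈ 89.73°
pole (s+100): 100 + j3170 → |·| = √(100²+3170²) = √10058900 ≈ 3171.6, ∠ = arctan(3170/100) ≈ 88.19°
|G| = 1 · 3.3029e+10 / 3.1871e+10 ≈ 1.0363
Gain = 20 log₁₀(1.0363) ≈ 0.31 dB
∠G = 254.33° − 267.85° = -13.52°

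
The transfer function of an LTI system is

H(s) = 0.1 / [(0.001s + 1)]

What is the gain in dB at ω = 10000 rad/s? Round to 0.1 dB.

At ω = 10000 rad/s:
pole (1 + j10000·0.001) = 1 + j10 → |·| ≈ 10.05, ∠ ≈ 84.29°
|H| = 0.1 · 1 / (10.05) ≈ 0.0099502
Gain = 20 log₁₀(0.0099502) ≈ -40.04 dB

-40.0 dB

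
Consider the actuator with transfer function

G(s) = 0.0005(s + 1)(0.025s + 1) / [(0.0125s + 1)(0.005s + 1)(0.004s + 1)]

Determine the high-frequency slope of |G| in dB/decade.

-20 dB/decade

Each pole contributes −20 dB/decade at high frequency; each zero contributes +20 dB/decade.
Net: 2 zero(s) − 3 pole(s) → -20 dB/decade.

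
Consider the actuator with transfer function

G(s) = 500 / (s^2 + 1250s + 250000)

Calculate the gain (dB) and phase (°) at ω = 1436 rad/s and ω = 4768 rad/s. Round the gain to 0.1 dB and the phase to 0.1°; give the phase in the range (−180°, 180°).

ω = 1436: -74.2 dB, -135.3°; ω = 4768: -93.4 dB, -165.2°

Substitute s = j1436:
Numerator: 500 = 500 + j0
Denominator: (j1436)^2 + 1250(j1436) + 250000 = -1812096 + j1795000
|N| = √(500² + 0²) ≈ 500, ∠N ≈ 0.00°
|D| = √(1812096² + 1795000²) ≈ 2.5506e+06, ∠D ≈ 135.27°
|G| = 500 / 2.5506e+06 ≈ 0.00019603
Gain = 20 log₁₀(0.00019603) ≈ -74.15 dB
∠G = 0.00° − 135.27° = -135.27°

Substitute s = j4768:
Numerator: 500 = 500 + j0
Denominator: (j4768)^2 + 1250(j4768) + 250000 = -22483824 + j5960000
|N| = √(500² + 0²) ≈ 500, ∠N ≈ 0.00°
|D| = √(22483824² + 5960000²) ≈ 2.326e+07, ∠D ≈ 165.15°
|G| = 500 / 2.326e+07 ≈ 2.1496e-05
Gain = 20 log₁₀(2.1496e-05) ≈ -93.35 dB
∠G = 0.00° − 165.15° = -165.15°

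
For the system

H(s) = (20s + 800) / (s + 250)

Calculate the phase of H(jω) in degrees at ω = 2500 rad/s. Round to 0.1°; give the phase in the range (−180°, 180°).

Substitute s = j2500:
Numerator: 20(j2500) + 800 = 800 + j50000
Denominator: (j2500) + 250 = 250 + j2500
|N| = √(800² + 50000²) ≈ 50006, ∠N ≈ 89.08°
|D| = √(250² + 2500²) ≈ 2512.5, ∠D ≈ 84.29°
∠H = 89.08° − 84.29° = 4.79°

4.8°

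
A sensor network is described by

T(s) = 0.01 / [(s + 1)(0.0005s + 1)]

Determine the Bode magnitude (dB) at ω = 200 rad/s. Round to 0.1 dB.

At ω = 200 rad/s:
pole (1 + j200·1) = 1 + j200 → |·| ≈ 200, ∠ ≈ 89.71°
pole (1 + j200·0.0005) = 1 + j0.1 → |·| ≈ 1.005, ∠ ≈ 5.71°
|T| = 0.01 · 1 / (200 · 1.005) ≈ 4.9751e-05
Gain = 20 log₁₀(4.9751e-05) ≈ -86.06 dB

-86.1 dB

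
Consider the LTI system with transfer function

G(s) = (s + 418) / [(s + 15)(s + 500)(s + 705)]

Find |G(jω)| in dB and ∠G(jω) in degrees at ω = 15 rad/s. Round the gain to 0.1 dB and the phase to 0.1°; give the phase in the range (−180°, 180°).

-85.1 dB, -45.9°

At s = jω = j15:
zero (s+418): 418 + j15 → |·| = √(418²+15²) = √174949 ≈ 418.27, ∠ = arctan(15/418) ≈ 2.06°
pole (s+15): 15 + j15 → |·| = √(15²+15²) = √450 ≈ 21.213, ∠ = arctan(15/15) ≈ 45.00°
pole (s+500): 500 + j15 → |·| = √(500²+15²) = √250225 ≈ 500.22, ∠ = arctan(15/500) ≈ 1.72°
pole (s+705): 705 + j15 → |·| = √(705²+15²) = √497250 ≈ 705.16, ∠ = arctan(15/705) ≈ 1.22°
|G| = 1 · 418.27 / 7.4826e+06 ≈ 5.5899e-05
Gain = 20 log₁₀(5.5899e-05) ≈ -85.05 dB
∠G = 2.06° − 47.94° = -45.88°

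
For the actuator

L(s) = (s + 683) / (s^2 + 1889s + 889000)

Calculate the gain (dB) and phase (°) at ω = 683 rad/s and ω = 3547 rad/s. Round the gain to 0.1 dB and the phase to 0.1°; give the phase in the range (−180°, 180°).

ω = 683: -63.0 dB, -26.9°; ω = 3547: -71.4 dB, -71.1°

Substitute s = j683:
Numerator: (j683) + 683 = 683 + j683
Denominator: (j683)^2 + 1889(j683) + 889000 = 422511 + j1290187
|N| = √(683² + 683²) ≈ 965.91, ∠N ≈ 45.00°
|D| = √(422511² + 1290187²) ≈ 1.3576e+06, ∠D ≈ 71.87°
|L| = 965.91 / 1.3576e+06 ≈ 0.00071148
Gain = 20 log₁₀(0.00071148) ≈ -62.96 dB
∠L = 45.00° − 71.87° = -26.87°

Substitute s = j3547:
Numerator: (j3547) + 683 = 683 + j3547
Denominator: (j3547)^2 + 1889(j3547) + 889000 = -11692209 + j6700283
|N| = √(683² + 3547²) ≈ 3612.2, ∠N ≈ 79.10°
|D| = √(11692209² + 6700283²) ≈ 1.3476e+07, ∠D ≈ 150.18°
|L| = 3612.2 / 1.3476e+07 ≈ 0.00026805
Gain = 20 log₁₀(0.00026805) ≈ -71.44 dB
∠L = 79.10° − 150.18° = -71.08°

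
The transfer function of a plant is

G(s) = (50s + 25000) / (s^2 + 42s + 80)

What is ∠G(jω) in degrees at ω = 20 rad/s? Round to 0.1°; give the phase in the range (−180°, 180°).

-108.6°

Substitute s = j20:
Numerator: 50(j20) + 25000 = 25000 + j1000
Denominator: (j20)^2 + 42(j20) + 80 = -320 + j840
|N| = √(25000² + 1000²) ≈ 25020, ∠N ≈ 2.29°
|D| = √(320² + 840²) ≈ 898.89, ∠D ≈ 110.85°
∠G = 2.29° − 110.85° = -108.56°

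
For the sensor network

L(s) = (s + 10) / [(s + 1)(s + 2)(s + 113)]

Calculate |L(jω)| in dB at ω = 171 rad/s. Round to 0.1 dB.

-90.9 dB

At s = jω = j171:
zero (s+10): 10 + j171 → |·| = √(10²+171²) = √29341 ≈ 171.29, ∠ = arctan(171/10) ≈ 86.65°
pole (s+1): 1 + j171 → |·| = √(1²+171²) = √29242 ≈ 171, ∠ = arctan(171/1) ≈ 89.66°
pole (s+2): 2 + j171 → |·| = √(2²+171²) = √29245 ≈ 171.01, ∠ = arctan(171/2) ≈ 89.33°
pole (s+113): 113 + j171 → |·| = √(113²+171²) = √42010 ≈ 204.96, ∠ = arctan(171/113) ≈ 56.54°
|L| = 1 · 171.29 / 5.9936e+06 ≈ 2.8579e-05
Gain = 20 log₁₀(2.8579e-05) ≈ -90.88 dB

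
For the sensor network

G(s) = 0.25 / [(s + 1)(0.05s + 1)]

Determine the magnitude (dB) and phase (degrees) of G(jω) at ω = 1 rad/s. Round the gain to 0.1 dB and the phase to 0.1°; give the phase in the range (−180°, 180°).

At ω = 1 rad/s:
pole (1 + j1·1) = 1 + j1 → |·| ≈ 1.4142, ∠ ≈ 45.00°
pole (1 + j1·0.05) = 1 + j0.05 → |·| ≈ 1.0012, ∠ ≈ 2.86°
|G| = 0.25 · 1 / (1.4142 · 1.0012) ≈ 0.17657
Gain = 20 log₁₀(0.17657) ≈ -15.06 dB
∠G = (0°) − (45.00° + 2.86°) = -47.86°

-15.1 dB, -47.9°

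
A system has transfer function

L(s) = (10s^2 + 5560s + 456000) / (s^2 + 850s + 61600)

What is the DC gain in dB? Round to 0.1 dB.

L(0) = 456000 / 61600 ≈ 7.4026
20 log₁₀(7.4026) ≈ 17.39 dB

17.4 dB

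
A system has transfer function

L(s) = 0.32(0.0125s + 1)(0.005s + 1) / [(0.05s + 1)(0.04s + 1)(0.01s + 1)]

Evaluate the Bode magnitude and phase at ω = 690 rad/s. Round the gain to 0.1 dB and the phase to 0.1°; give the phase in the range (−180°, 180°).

At ω = 690 rad/s:
zero (1 + j690·0.0125) = 1 + j8.625 → |·| ≈ 8.6828, ∠ ≈ 83.39°
zero (1 + j690·0.005) = 1 + j3.45 → |·| ≈ 3.592, ∠ ≈ 73.84°
pole (1 + j690·0.05) = 1 + j34.5 → |·| ≈ 34.514, ∠ ≈ 88.34°
pole (1 + j690·0.04) = 1 + j27.6 → |·| ≈ 27.618, ∠ ≈ 87.92°
pole (1 + j690·0.01) = 1 + j6.9 → |·| ≈ 6.9721, ∠ ≈ 81.75°
|L| = 0.32 · 8.6828 · 3.592 / (34.514 · 27.618 · 6.9721) ≈ 0.0015017
Gain = 20 log₁₀(0.0015017) ≈ -56.47 dB
∠L = (83.39° + 73.84°) − (88.34° + 87.92° + 81.75°) = -100.78°

-56.5 dB, -100.8°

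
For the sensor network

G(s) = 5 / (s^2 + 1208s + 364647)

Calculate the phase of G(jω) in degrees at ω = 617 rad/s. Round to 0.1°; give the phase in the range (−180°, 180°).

Substitute s = j617:
Numerator: 5 = 5 + j0
Denominator: (j617)^2 + 1208(j617) + 364647 = -16042 + j745336
|N| = √(5² + 0²) ≈ 5, ∠N ≈ 0.00°
|D| = √(16042² + 745336²) ≈ 7.4551e+05, ∠D ≈ 91.23°
∠G = 0.00° − 91.23° = -91.23°

-91.2°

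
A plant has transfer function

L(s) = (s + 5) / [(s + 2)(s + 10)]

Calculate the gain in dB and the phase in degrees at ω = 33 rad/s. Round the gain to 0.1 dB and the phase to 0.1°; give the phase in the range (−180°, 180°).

-30.7 dB, -78.3°

At s = jω = j33:
zero (s+5): 5 + j33 → |·| = √(5²+33²) = √1114 ≈ 33.377, ∠ = arctan(33/5) ≈ 81.38°
pole (s+2): 2 + j33 → |·| = √(2²+33²) = √1093 ≈ 33.061, ∠ = arctan(33/2) ≈ 86.53°
pole (s+10): 10 + j33 → |·| = √(10²+33²) = √1189 ≈ 34.482, ∠ = arctan(33/10) ≈ 73.14°
|L| = 1 · 33.377 / 1140 ≈ 0.029278
Gain = 20 log₁₀(0.029278) ≈ -30.67 dB
∠L = 81.38° − 159.67° = -78.29°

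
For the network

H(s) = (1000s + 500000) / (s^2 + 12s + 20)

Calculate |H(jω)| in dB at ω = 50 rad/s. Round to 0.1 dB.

45.9 dB

Substitute s = j50:
Numerator: 1000(j50) + 500000 = 500000 + j50000
Denominator: (j50)^2 + 12(j50) + 20 = -2480 + j600
|N| = √(500000² + 50000²) ≈ 5.0249e+05, ∠N ≈ 5.71°
|D| = √(2480² + 600²) ≈ 2551.5, ∠D ≈ 166.40°
|H| = 5.0249e+05 / 2551.5 ≈ 196.94
Gain = 20 log₁₀(196.94) ≈ 45.89 dB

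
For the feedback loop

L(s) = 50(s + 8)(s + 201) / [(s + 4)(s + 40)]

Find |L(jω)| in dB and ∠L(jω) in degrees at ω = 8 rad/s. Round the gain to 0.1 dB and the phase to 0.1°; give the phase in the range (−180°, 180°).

49.9 dB, -27.5°

At s = jω = j8:
zero (s+8): 8 + j8 → |·| = √(8²+8²) = √128 ≈ 11.314, ∠ = arctan(8/8) ≈ 45.00°
zero (s+201): 201 + j8 → |·| = √(201²+8²) = √40465 ≈ 201.16, ∠ = arctan(8/201) ≈ 2.28°
pole (s+4): 4 + j8 → |·| = √(4²+8²) = √80 ≈ 8.9443, ∠ = arctan(8/4) ≈ 63.43°
pole (s+40): 40 + j8 → |·| = √(40²+8²) = √1664 ≈ 40.792, ∠ = arctan(8/40) ≈ 11.31°
|L| = 50 · 2275.9 / 364.86 ≈ 311.89
Gain = 20 log₁₀(311.89) ≈ 49.88 dB
∠L = 47.28° − 74.74° = -27.46°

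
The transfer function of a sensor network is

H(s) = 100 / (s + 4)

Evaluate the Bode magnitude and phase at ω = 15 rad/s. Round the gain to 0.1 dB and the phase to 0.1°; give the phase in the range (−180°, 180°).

Substitute s = j15:
Numerator: 100 = 100 + j0
Denominator: (j15) + 4 = 4 + j15
|N| = √(100² + 0²) ≈ 100, ∠N ≈ 0.00°
|D| = √(4² + 15²) ≈ 15.524, ∠D ≈ 75.07°
|H| = 100 / 15.524 ≈ 6.4416
Gain = 20 log₁₀(6.4416) ≈ 16.18 dB
∠H = 0.00° − 75.07° = -75.07°

16.2 dB, -75.1°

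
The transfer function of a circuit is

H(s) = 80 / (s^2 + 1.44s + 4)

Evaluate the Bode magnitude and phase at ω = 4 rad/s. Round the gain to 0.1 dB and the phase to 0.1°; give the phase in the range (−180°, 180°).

At s = jω = j4:
quadratic: (j4)² + 1.44·j4 + 4 = -12 + j5.76 → |·| ≈ 13.311, ∠ ≈ 154.36°
|H| = 80 / 13.311 ≈ 6.0101
Gain = 20 log₁₀(6.0101) ≈ 15.58 dB
∠H = 0.00° − 154.36° = -154.36°

15.6 dB, -154.4°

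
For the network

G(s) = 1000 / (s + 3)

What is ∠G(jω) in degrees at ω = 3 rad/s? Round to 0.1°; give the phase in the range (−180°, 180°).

Substitute s = j3:
Numerator: 1000 = 1000 + j0
Denominator: (j3) + 3 = 3 + j3
|N| = √(1000² + 0²) ≈ 1000, ∠N ≈ 0.00°
|D| = √(3² + 3²) ≈ 4.2426, ∠D ≈ 45.00°
∠G = 0.00° − 45.00° = -45.00°

-45.0°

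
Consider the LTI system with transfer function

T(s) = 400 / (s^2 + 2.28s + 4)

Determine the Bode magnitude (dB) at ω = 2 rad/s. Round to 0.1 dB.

38.9 dB

At s = jω = j2:
quadratic: (j2)² + 2.28·j2 + 4 = 0 + j4.56 → |·| ≈ 4.56, ∠ ≈ 90.00°
|T| = 400 / 4.56 ≈ 87.719
Gain = 20 log₁₀(87.719) ≈ 38.86 dB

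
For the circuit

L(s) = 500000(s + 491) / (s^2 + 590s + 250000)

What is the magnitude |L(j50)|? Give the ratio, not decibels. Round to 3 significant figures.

At s = jω = j50:
zero (s+491): 491 + j50 → |·| = √(491²+50²) = √243581 ≈ 493.54, ∠ = arctan(50/491) ≈ 5.81°
quadratic: (j50)² + 590·j50 + 250000 = 247500 + j29500 → |·| ≈ 2.4925e+05, ∠ ≈ 6.80°
|L| = 500000 · 493.54 / 2.4925e+05 ≈ 990.05

990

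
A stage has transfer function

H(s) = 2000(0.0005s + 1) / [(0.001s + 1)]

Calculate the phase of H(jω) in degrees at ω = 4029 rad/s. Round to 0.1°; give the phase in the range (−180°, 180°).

-12.5°

At ω = 4029 rad/s:
zero (1 + j4029·0.0005) = 1 + j2.0145 → |·| ≈ 2.249, ∠ ≈ 63.60°
pole (1 + j4029·0.001) = 1 + j4.029 → |·| ≈ 4.1512, ∠ ≈ 76.06°
∠H = (63.60°) − (76.06°) = -12.46°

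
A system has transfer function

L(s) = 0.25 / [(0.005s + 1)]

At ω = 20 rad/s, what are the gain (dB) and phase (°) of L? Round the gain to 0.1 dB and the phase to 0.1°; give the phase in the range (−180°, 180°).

At ω = 20 rad/s:
pole (1 + j20·0.005) = 1 + j0.1 → |·| ≈ 1.005, ∠ ≈ 5.71°
|L| = 0.25 · 1 / (1.005) ≈ 0.24876
Gain = 20 log₁₀(0.24876) ≈ -12.08 dB
∠L = (0°) − (5.71°) = -5.71°

-12.1 dB, -5.7°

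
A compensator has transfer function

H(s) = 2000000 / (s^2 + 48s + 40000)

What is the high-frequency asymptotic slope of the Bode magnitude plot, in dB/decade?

Each pole contributes −20 dB/decade at high frequency; each zero contributes +20 dB/decade.
Net: 0 zero(s) − 2 pole(s) → -40 dB/decade.

-40 dB/decade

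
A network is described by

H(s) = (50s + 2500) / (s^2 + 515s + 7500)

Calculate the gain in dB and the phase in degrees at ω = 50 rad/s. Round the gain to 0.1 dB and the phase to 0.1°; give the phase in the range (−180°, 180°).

Substitute s = j50:
Numerator: 50(j50) + 2500 = 2500 + j2500
Denominator: (j50)^2 + 515(j50) + 7500 = 5000 + j25750
|N| = √(2500² + 2500²) ≈ 3535.5, ∠N ≈ 45.00°
|D| = √(5000² + 25750²) ≈ 26231, ∠D ≈ 79.01°
|H| = 3535.5 / 26231 ≈ 0.13478
Gain = 20 log₁₀(0.13478) ≈ -17.41 dB
∠H = 45.00° − 79.01° = -34.01°

-17.4 dB, -34.0°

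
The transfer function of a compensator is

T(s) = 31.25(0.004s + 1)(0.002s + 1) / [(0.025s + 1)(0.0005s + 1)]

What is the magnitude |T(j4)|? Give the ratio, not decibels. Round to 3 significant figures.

At ω = 4 rad/s:
zero (1 + j4·0.004) = 1 + j0.016 → |·| ≈ 1.0001, ∠ ≈ 0.92°
zero (1 + j4·0.002) = 1 + j0.008 → |·| ≈ 1, ∠ ≈ 0.46°
pole (1 + j4·0.025) = 1 + j0.1 → |·| ≈ 1.005, ∠ ≈ 5.71°
pole (1 + j4·0.0005) = 1 + j0.002 → |·| ≈ 1, ∠ ≈ 0.11°
|T| = 31.25 · 1.0001 · 1 / (1.005 · 1) ≈ 31.098

31.1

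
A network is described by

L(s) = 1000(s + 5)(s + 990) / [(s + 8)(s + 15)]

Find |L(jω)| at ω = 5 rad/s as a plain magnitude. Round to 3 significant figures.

4.69e+04

At s = jω = j5:
zero (s+5): 5 + j5 → |·| = √(5²+5²) = √50 ≈ 7.0711, ∠ = arctan(5/5) ≈ 45.00°
zero (s+990): 990 + j5 → |·| = √(990²+5²) = √980125 ≈ 990.01, ∠ = arctan(5/990) ≈ 0.29°
pole (s+8): 8 + j5 → |·| = √(8²+5²) = √89 ≈ 9.434, ∠ = arctan(5/8) ≈ 32.01°
pole (s+15): 15 + j5 → |·| = √(15²+5²) = √250 ≈ 15.811, ∠ = arctan(5/15) ≈ 18.43°
|L| = 1000 · 7000.5 / 149.16 ≈ 46933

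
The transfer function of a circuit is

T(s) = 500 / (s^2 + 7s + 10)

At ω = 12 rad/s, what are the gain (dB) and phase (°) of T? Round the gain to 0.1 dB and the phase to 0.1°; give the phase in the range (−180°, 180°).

10.0 dB, -147.9°

Substitute s = j12:
Numerator: 500 = 500 + j0
Denominator: (j12)^2 + 7(j12) + 10 = -134 + j84
|N| = √(500² + 0²) ≈ 500, ∠N ≈ 0.00°
|D| = √(134² + 84²) ≈ 158.15, ∠D ≈ 147.92°
|T| = 500 / 158.15 ≈ 3.1616
Gain = 20 log₁₀(3.1616) ≈ 10.00 dB
∠T = 0.00° − 147.92° = -147.92°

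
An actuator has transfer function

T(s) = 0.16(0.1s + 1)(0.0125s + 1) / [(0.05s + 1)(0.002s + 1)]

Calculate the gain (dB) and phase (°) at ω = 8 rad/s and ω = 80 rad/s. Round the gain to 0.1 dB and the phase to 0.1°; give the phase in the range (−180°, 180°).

At ω = 8 rad/s:
zero (1 + j8·0.1) = 1 + j0.8 → |·| ≈ 1.2806, ∠ ≈ 38.66°
zero (1 + j8·0.0125) = 1 + j0.1 → |·| ≈ 1.005, ∠ ≈ 5.71°
pole (1 + j8·0.05) = 1 + j0.4 → |·| ≈ 1.077, ∠ ≈ 21.80°
pole (1 + j8·0.002) = 1 + j0.016 → |·| ≈ 1.0001, ∠ ≈ 0.92°
|T| = 0.16 · 1.2806 · 1.005 / (1.077 · 1.0001) ≈ 0.19118
Gain = 20 log₁₀(0.19118) ≈ -14.37 dB
∠T = (38.66° + 5.71°) − (21.80° + 0.92°) = 21.65°

At ω = 80 rad/s:
zero (1 + j80·0.1) = 1 + j8 → |·| ≈ 8.0623, ∠ ≈ 82.87°
zero (1 + j80·0.0125) = 1 + j1 → |·| ≈ 1.4142, ∠ ≈ 45.00°
pole (1 + j80·0.05) = 1 + j4 → |·| ≈ 4.1231, ∠ ≈ 75.96°
pole (1 + j80·0.002) = 1 + j0.16 → |·| ≈ 1.0127, ∠ ≈ 9.09°
|T| = 0.16 · 8.0623 · 1.4142 / (4.1231 · 1.0127) ≈ 0.4369
Gain = 20 log₁₀(0.4369) ≈ -7.19 dB
∠T = (82.87° + 45.00°) − (75.96° + 9.09°) = 42.82°

ω = 8: -14.4 dB, 21.7°; ω = 80: -7.2 dB, 42.8°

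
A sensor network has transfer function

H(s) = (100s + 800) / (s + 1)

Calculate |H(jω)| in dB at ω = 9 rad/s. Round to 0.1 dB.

42.5 dB

Substitute s = j9:
Numerator: 100(j9) + 800 = 800 + j900
Denominator: (j9) + 1 = 1 + j9
|N| = √(800² + 900²) ≈ 1204.2, ∠N ≈ 48.37°
|D| = √(1² + 9²) ≈ 9.0554, ∠D ≈ 83.66°
|H| = 1204.2 / 9.0554 ≈ 132.98
Gain = 20 log₁₀(132.98) ≈ 42.48 dB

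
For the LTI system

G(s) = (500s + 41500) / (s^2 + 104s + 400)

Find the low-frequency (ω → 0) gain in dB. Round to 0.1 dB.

40.3 dB

G(0) = 41500 / 400 = 103.75
20 log₁₀(103.75) ≈ 40.32 dB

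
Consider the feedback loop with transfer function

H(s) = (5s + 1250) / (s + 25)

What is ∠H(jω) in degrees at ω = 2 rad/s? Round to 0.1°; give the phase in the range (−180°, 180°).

-4.1°

Substitute s = j2:
Numerator: 5(j2) + 1250 = 1250 + j10
Denominator: (j2) + 25 = 25 + j2
|N| = √(1250² + 10²) ≈ 1250, ∠N ≈ 0.46°
|D| = √(25² + 2²) ≈ 25.08, ∠D ≈ 4.57°
∠H = 0.46° − 4.57° = -4.11°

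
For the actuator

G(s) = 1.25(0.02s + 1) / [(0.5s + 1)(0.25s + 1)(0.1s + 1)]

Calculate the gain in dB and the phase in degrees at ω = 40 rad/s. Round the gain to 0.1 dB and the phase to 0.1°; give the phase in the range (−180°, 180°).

-54.3 dB, 151.3°

At ω = 40 rad/s:
zero (1 + j40·0.02) = 1 + j0.8 → |·| ≈ 1.2806, ∠ ≈ 38.66°
pole (1 + j40·0.5) = 1 + j20 → |·| ≈ 20.025, ∠ ≈ 87.14°
pole (1 + j40·0.25) = 1 + j10 → |·| ≈ 10.05, ∠ ≈ 84.29°
pole (1 + j40·0.1) = 1 + j4 → |·| ≈ 4.1231, ∠ ≈ 75.96°
|G| = 1.25 · 1.2806 / (20.025 · 10.05 · 4.1231) ≈ 0.0019291
Gain = 20 log₁₀(0.0019291) ≈ -54.29 dB
∠G = (38.66°) − (87.14° + 84.29° + 75.96°) = -208.73° ≡ 151.27° (principal value)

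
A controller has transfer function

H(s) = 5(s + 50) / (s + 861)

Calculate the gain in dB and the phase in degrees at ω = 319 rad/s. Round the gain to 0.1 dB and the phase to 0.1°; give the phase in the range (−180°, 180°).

At s = jω = j319:
zero (s+50): 50 + j319 → |·| = √(50²+319²) = √104261 ≈ 322.89, ∠ = arctan(319/50) ≈ 81.09°
pole (s+861): 861 + j319 → |·| = √(861²+319²) = √843082 ≈ 918.19, ∠ = arctan(319/861) ≈ 20.33°
|H| = 5 · 322.89 / 918.19 ≈ 1.7583
Gain = 20 log₁₀(1.7583) ≈ 4.90 dB
∠H = 81.09° − 20.33° = 60.76°

4.9 dB, 60.8°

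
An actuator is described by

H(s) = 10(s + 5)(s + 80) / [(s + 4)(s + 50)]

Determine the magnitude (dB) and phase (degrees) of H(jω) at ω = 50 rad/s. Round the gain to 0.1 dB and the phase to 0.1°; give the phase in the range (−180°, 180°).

22.5 dB, -14.1°

At s = jω = j50:
zero (s+5): 5 + j50 → |·| = √(5²+50²) = √2525 ≈ 50.249, ∠ = arctan(50/5) ≈ 84.29°
zero (s+80): 80 + j50 → |·| = √(80²+50²) = √8900 ≈ 94.34, ∠ = arctan(50/80) ≈ 32.01°
pole (s+4): 4 + j50 → |·| = √(4²+50²) = √2516 ≈ 50.16, ∠ = arctan(50/4) ≈ 85.43°
pole (s+50): 50 + j50 → |·| = √(50²+50²) = √5000 ≈ 70.711, ∠ = arctan(50/50) ≈ 45.00°
|H| = 10 · 4740.5 / 3546.9 ≈ 13.365
Gain = 20 log₁₀(13.365) ≈ 22.52 dB
∠H = 116.30° − 130.43° = -14.13°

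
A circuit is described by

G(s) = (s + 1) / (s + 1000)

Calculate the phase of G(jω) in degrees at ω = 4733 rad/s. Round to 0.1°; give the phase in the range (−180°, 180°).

11.9°

Substitute s = j4733:
Numerator: (j4733) + 1 = 1 + j4733
Denominator: (j4733) + 1000 = 1000 + j4733
|N| = √(1² + 4733²) ≈ 4733, ∠N ≈ 89.99°
|D| = √(1000² + 4733²) ≈ 4837.5, ∠D ≈ 78.07°
∠G = 89.99° − 78.07° = 11.92°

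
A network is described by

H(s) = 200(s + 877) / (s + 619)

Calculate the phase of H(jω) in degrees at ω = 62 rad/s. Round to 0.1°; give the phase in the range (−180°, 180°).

-1.7°

At s = jω = j62:
zero (s+877): 877 + j62 → |·| = √(877²+62²) = √772973 ≈ 879.19, ∠ = arctan(62/877) ≈ 4.04°
pole (s+619): 619 + j62 → |·| = √(619²+62²) = √387005 ≈ 622.1, ∠ = arctan(62/619) ≈ 5.72°
∠H = 4.04° − 5.72° = -1.68°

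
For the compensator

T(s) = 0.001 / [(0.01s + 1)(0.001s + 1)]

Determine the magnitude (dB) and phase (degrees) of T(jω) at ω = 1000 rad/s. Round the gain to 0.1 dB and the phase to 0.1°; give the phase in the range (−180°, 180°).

-83.1 dB, -129.3°

At ω = 1000 rad/s:
pole (1 + j1000·0.01) = 1 + j10 → |·| ≈ 10.05, ∠ ≈ 84.29°
pole (1 + j1000·0.001) = 1 + j1 → |·| ≈ 1.4142, ∠ ≈ 45.00°
|T| = 0.001 · 1 / (10.05 · 1.4142) ≈ 7.036e-05
Gain = 20 log₁₀(7.036e-05) ≈ -83.05 dB
∠T = (0°) − (84.29° + 45.00°) = -129.29°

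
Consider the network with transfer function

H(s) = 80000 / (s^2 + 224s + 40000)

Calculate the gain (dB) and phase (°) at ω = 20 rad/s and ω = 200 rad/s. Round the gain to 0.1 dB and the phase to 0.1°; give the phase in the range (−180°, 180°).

ω = 20: 6.1 dB, -6.5°; ω = 200: 5.0 dB, -90.0°

At s = jω = j20:
quadratic: (j20)² + 224·j20 + 40000 = 39600 + j4480 → |·| ≈ 39853, ∠ ≈ 6.45°
|H| = 80000 / 39853 ≈ 2.0074
Gain = 20 log₁₀(2.0074) ≈ 6.05 dB
∠H = 0.00° − 6.45° = -6.45°

At s = jω = j200:
quadratic: (j200)² + 224·j200 + 40000 = 0 + j44800 → |·| ≈ 44800, ∠ ≈ 90.00°
|H| = 80000 / 44800 ≈ 1.7857
Gain = 20 log₁₀(1.7857) ≈ 5.04 dB
∠H = 0.00° − 90.00° = -90.00°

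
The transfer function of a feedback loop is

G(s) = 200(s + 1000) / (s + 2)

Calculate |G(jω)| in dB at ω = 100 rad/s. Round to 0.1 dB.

66.1 dB

At s = jω = j100:
zero (s+1000): 1000 + j100 → |·| = √(1000²+100²) = √1010000 ≈ 1005, ∠ = arctan(100/1000) ≈ 5.71°
pole (s+2): 2 + j100 → |·| = √(2²+100²) = √10004 ≈ 100.02, ∠ = arctan(100/2) ≈ 88.85°
|G| = 200 · 1005 / 100.02 ≈ 2009.6
Gain = 20 log₁₀(2009.6) ≈ 66.06 dB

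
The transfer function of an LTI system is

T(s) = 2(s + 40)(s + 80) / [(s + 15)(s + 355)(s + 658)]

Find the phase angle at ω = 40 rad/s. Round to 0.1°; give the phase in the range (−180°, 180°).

At s = jω = j40:
zero (s+40): 40 + j40 → |·| = √(40²+40²) = √3200 ≈ 56.569, ∠ = arctan(40/40) ≈ 45.00°
zero (s+80): 80 + j40 → |·| = √(80²+40²) = √8000 ≈ 89.443, ∠ = arctan(40/80) ≈ 26.57°
pole (s+15): 15 + j40 → |·| = √(15²+40²) = √1825 ≈ 42.72, ∠ = arctan(40/15) ≈ 69.44°
pole (s+355): 355 + j40 → |·| = √(355²+40²) = √127625 ≈ 357.25, ∠ = arctan(40/355) ≈ 6.43°
pole (s+658): 658 + j40 → |·| = √(658²+40²) = √434564 ≈ 659.21, ∠ = arctan(40/658) ≈ 3.48°
∠T = 71.57° − 79.35° = -7.78°

-7.8°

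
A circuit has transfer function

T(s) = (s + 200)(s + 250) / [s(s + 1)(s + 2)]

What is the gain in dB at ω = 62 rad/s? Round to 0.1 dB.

-12.9 dB

At s = jω = j62:
zero (s+200): 200 + j62 → |·| = √(200²+62²) = √43844 ≈ 209.39, ∠ = arctan(62/200) ≈ 17.22°
zero (s+250): 250 + j62 → |·| = √(250²+62²) = √66344 ≈ 257.57, ∠ = arctan(62/250) ≈ 13.93°
pole (s+1): 1 + j62 → |·| = √(1²+62²) = √3845 ≈ 62.008, ∠ = arctan(62/1) ≈ 89.08°
pole (s+2): 2 + j62 → |·| = √(2²+62²) = √3848 ≈ 62.032, ∠ = arctan(62/2) ≈ 88.15°
pole at origin: |s| = 62, ∠ = 90.00° (in denominator)
|T| = 1 · 53933 / 2.3848e+05 ≈ 0.22615
Gain = 20 log₁₀(0.22615) ≈ -12.91 dB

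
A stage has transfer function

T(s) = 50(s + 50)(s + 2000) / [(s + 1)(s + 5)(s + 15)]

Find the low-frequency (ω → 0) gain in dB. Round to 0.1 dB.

96.5 dB

T(0) = 50·50·2000 / (1·5·15) ≈ 66667
20 log₁₀(66667) ≈ 96.48 dB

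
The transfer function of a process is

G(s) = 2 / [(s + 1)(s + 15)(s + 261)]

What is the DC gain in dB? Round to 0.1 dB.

-65.8 dB

G(0) = 2 / (1·15·261) ≈ 0.00051086
20 log₁₀(0.00051086) ≈ -65.83 dB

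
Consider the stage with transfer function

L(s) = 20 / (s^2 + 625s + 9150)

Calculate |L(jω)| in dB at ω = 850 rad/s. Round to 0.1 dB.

-93.0 dB

Substitute s = j850:
Numerator: 20 = 20 + j0
Denominator: (j850)^2 + 625(j850) + 9150 = -713350 + j531250
|N| = √(20² + 0²) ≈ 20, ∠N ≈ 0.00°
|D| = √(713350² + 531250²) ≈ 8.8944e+05, ∠D ≈ 143.32°
|L| = 20 / 8.8944e+05 ≈ 2.2486e-05
Gain = 20 log₁₀(2.2486e-05) ≈ -92.96 dB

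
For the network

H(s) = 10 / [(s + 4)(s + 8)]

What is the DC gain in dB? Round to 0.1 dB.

-10.1 dB

H(0) = 10 / (4·8) = 0.3125
20 log₁₀(0.3125) ≈ -10.10 dB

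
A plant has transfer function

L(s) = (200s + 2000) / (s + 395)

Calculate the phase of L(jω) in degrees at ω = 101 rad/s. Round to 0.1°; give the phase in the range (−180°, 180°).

Substitute s = j101:
Numerator: 200(j101) + 2000 = 2000 + j20200
Denominator: (j101) + 395 = 395 + j101
|N| = √(2000² + 20200²) ≈ 20299, ∠N ≈ 84.35°
|D| = √(395² + 101²) ≈ 407.71, ∠D ≈ 14.34°
∠L = 84.35° − 14.34° = 70.01°

70.0°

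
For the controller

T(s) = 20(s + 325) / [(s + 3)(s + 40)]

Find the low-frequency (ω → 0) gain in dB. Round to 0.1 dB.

T(0) = 20·325 / (3·40) ≈ 54.167
20 log₁₀(54.167) ≈ 34.67 dB

34.7 dB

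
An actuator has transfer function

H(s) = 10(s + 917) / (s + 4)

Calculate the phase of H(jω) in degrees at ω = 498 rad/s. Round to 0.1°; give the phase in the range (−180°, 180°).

-61.0°

At s = jω = j498:
zero (s+917): 917 + j498 → |·| = √(917²+498²) = √1088893 ≈ 1043.5, ∠ = arctan(498/917) ≈ 28.51°
pole (s+4): 4 + j498 → |·| = √(4²+498²) = √248020 ≈ 498.02, ∠ = arctan(498/4) ≈ 89.54°
∠H = 28.51° − 89.54° = -61.03°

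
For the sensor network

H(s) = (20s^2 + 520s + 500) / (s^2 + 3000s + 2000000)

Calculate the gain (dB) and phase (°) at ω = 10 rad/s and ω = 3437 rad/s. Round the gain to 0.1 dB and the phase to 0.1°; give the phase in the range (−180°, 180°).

ω = 10: -51.4 dB, 105.2°; ω = 3437: 24.4 dB, 46.0°

Substitute s = j10:
Numerator: 20(j10)^2 + 520(j10) + 500 = -1500 + j5200
Denominator: (j10)^2 + 3000(j10) + 2000000 = 1999900 + j30000
|N| = √(1500² + 5200²) ≈ 5412, ∠N ≈ 106.09°
|D| = √(1999900² + 30000²) ≈ 2.0001e+06, ∠D ≈ 0.86°
|H| = 5412 / 2.0001e+06 ≈ 0.0027059
Gain = 20 log₁₀(0.0027059) ≈ -51.35 dB
∠H = 106.09° − 0.86° = 105.23°

Substitute s = j3437:
Numerator: 20(j3437)^2 + 520(j3437) + 500 = -236258880 + j1787240
Denominator: (j3437)^2 + 3000(j3437) + 2000000 = -9812969 + j10311000
|N| = √(236258880² + 1787240²) ≈ 2.3627e+08, ∠N ≈ 179.57°
|D| = √(9812969² + 10311000²) ≈ 1.4234e+07, ∠D ≈ 133.58°
|H| = 2.3627e+08 / 1.4234e+07 ≈ 16.599
Gain = 20 log₁₀(16.599) ≈ 24.40 dB
∠H = 179.57° − 133.58° = 45.99°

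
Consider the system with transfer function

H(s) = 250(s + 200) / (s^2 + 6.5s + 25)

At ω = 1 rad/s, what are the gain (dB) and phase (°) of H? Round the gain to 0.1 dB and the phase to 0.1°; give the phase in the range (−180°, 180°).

66.1 dB, -14.9°

At s = jω = j1:
zero (s+200): 200 + j1 → |·| = √(200²+1²) = √40001 ≈ 200, ∠ = arctan(1/200) ≈ 0.29°
quadratic: (j1)² + 6.5·j1 + 25 = 24 + j6.5 → |·| ≈ 24.865, ∠ ≈ 15.15°
|H| = 250 · 200 / 24.865 ≈ 2010.9
Gain = 20 log₁₀(2010.9) ≈ 66.07 dB
∠H = 0.29° − 15.15° = -14.86°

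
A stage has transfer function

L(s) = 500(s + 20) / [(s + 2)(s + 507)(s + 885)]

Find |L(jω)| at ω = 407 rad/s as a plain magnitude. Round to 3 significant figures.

At s = jω = j407:
zero (s+20): 20 + j407 → |·| = √(20²+407²) = √166049 ≈ 407.49, ∠ = arctan(407/20) ≈ 87.19°
pole (s+2): 2 + j407 → |·| = √(2²+407²) = √165653 ≈ 407, ∠ = arctan(407/2) ≈ 89.72°
pole (s+507): 507 + j407 → |·| = √(507²+407²) = √422698 ≈ 650.15, ∠ = arctan(407/507) ≈ 38.76°
pole (s+885): 885 + j407 → |·| = √(885²+407²) = √948874 ≈ 974.1, ∠ = arctan(407/885) ≈ 24.70°
|L| = 500 · 407.49 / 2.5776e+08 ≈ 0.00079044

0.000790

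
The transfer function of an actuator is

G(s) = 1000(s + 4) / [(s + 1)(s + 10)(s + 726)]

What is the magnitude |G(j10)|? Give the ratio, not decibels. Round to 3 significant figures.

At s = jω = j10:
zero (s+4): 4 + j10 → |·| = √(4²+10²) = √116 ≈ 10.77, ∠ = arctan(10/4) ≈ 68.20°
pole (s+1): 1 + j10 → |·| = √(1²+10²) = √101 ≈ 10.05, ∠ = arctan(10/1) ≈ 84.29°
pole (s+10): 10 + j10 → |·| = √(10²+10²) = √200 ≈ 14.142, ∠ = arctan(10/10) ≈ 45.00°
pole (s+726): 726 + j10 → |·| = √(726²+10²) = √527176 ≈ 726.07, ∠ = arctan(10/726) ≈ 0.79°
|G| = 1000 · 10.77 / 1.0319e+05 ≈ 0.10437

0.104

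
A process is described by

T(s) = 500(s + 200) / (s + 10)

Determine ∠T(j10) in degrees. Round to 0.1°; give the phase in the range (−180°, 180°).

-42.1°

At s = jω = j10:
zero (s+200): 200 + j10 → |·| = √(200²+10²) = √40100 ≈ 200.25, ∠ = arctan(10/200) ≈ 2.86°
pole (s+10): 10 + j10 → |·| = √(10²+10²) = √200 ≈ 14.142, ∠ = arctan(10/10) ≈ 45.00°
∠T = 2.86° − 45.00° = -42.14°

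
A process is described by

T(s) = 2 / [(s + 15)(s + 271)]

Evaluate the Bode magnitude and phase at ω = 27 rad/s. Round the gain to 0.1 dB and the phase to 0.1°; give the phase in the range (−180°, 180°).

At s = jω = j27:
pole (s+15): 15 + j27 → |·| = √(15²+27²) = √954 ≈ 30.887, ∠ = arctan(27/15) ≈ 60.95°
pole (s+271): 271 + j27 → |·| = √(271²+27²) = √74170 ≈ 272.34, ∠ = arctan(27/271) ≈ 5.69°
|T| = 2 / 8411.8 ≈ 0.00023776
Gain = 20 log₁₀(0.00023776) ≈ -72.48 dB
∠T = 0.00° − 66.64° = -66.64°

-72.5 dB, -66.6°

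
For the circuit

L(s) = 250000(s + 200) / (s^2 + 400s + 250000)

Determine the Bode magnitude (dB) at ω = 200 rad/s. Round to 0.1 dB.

50.0 dB

At s = jω = j200:
zero (s+200): 200 + j200 → |·| = √(200²+200²) = √80000 ≈ 282.84, ∠ = arctan(200/200) ≈ 45.00°
quadratic: (j200)² + 400·j200 + 250000 = 210000 + j80000 → |·| ≈ 2.2472e+05, ∠ ≈ 20.85°
|L| = 250000 · 282.84 / 2.2472e+05 ≈ 314.66
Gain = 20 log₁₀(314.66) ≈ 49.96 dB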